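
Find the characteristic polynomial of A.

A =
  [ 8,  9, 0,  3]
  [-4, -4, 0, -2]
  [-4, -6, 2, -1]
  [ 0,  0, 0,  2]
x^4 - 8*x^3 + 24*x^2 - 32*x + 16

Expanding det(x·I − A) (e.g. by cofactor expansion or by noting that A is similar to its Jordan form J, which has the same characteristic polynomial as A) gives
  χ_A(x) = x^4 - 8*x^3 + 24*x^2 - 32*x + 16
which factors as (x - 2)^4. The eigenvalues (with algebraic multiplicities) are λ = 2 with multiplicity 4.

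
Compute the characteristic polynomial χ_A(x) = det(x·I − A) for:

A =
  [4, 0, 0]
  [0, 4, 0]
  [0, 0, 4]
x^3 - 12*x^2 + 48*x - 64

Expanding det(x·I − A) (e.g. by cofactor expansion or by noting that A is similar to its Jordan form J, which has the same characteristic polynomial as A) gives
  χ_A(x) = x^3 - 12*x^2 + 48*x - 64
which factors as (x - 4)^3. The eigenvalues (with algebraic multiplicities) are λ = 4 with multiplicity 3.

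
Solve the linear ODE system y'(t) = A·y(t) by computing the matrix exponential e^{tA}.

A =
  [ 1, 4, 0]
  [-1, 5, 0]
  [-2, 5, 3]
e^{tA} =
  [-2*t*exp(3*t) + exp(3*t), 4*t*exp(3*t), 0]
  [-t*exp(3*t), 2*t*exp(3*t) + exp(3*t), 0]
  [-t^2*exp(3*t)/2 - 2*t*exp(3*t), t^2*exp(3*t) + 5*t*exp(3*t), exp(3*t)]

Strategy: write A = P · J · P⁻¹ where J is a Jordan canonical form, so e^{tA} = P · e^{tJ} · P⁻¹, and e^{tJ} can be computed block-by-block.

A has Jordan form
J =
  [3, 1, 0]
  [0, 3, 1]
  [0, 0, 3]
(up to reordering of blocks).

Per-block formulas:
  For a 3×3 Jordan block J_3(3): exp(t · J_3(3)) = e^(3t)·(I + t·N + (t^2/2)·N^2), where N is the 3×3 nilpotent shift.

After assembling e^{tJ} and conjugating by P, we get:

e^{tA} =
  [-2*t*exp(3*t) + exp(3*t), 4*t*exp(3*t), 0]
  [-t*exp(3*t), 2*t*exp(3*t) + exp(3*t), 0]
  [-t^2*exp(3*t)/2 - 2*t*exp(3*t), t^2*exp(3*t) + 5*t*exp(3*t), exp(3*t)]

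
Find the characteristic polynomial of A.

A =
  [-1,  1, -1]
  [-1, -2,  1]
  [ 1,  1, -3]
x^3 + 6*x^2 + 12*x + 8

Expanding det(x·I − A) (e.g. by cofactor expansion or by noting that A is similar to its Jordan form J, which has the same characteristic polynomial as A) gives
  χ_A(x) = x^3 + 6*x^2 + 12*x + 8
which factors as (x + 2)^3. The eigenvalues (with algebraic multiplicities) are λ = -2 with multiplicity 3.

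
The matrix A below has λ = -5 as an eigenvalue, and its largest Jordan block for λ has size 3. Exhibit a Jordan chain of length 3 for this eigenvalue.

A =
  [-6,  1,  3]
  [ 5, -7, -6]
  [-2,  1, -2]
A Jordan chain for λ = -5 of length 3:
v_1 = (0, -3, 1)ᵀ
v_2 = (-1, 5, -2)ᵀ
v_3 = (1, 0, 0)ᵀ

Let N = A − (-5)·I. We want v_3 with N^3 v_3 = 0 but N^2 v_3 ≠ 0; then v_{j-1} := N · v_j for j = 3, …, 2.

Pick v_3 = (1, 0, 0)ᵀ.
Then v_2 = N · v_3 = (-1, 5, -2)ᵀ.
Then v_1 = N · v_2 = (0, -3, 1)ᵀ.

Sanity check: (A − (-5)·I) v_1 = (0, 0, 0)ᵀ = 0. ✓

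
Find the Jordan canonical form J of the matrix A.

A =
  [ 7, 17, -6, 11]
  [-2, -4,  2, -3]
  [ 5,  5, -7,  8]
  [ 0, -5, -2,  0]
J_2(-1) ⊕ J_2(-1)

The characteristic polynomial is
  det(x·I − A) = x^4 + 4*x^3 + 6*x^2 + 4*x + 1 = (x + 1)^4

Eigenvalues and multiplicities (the geometric multiplicity of λ is n − rank(A − λI), which equals the number of Jordan blocks for λ):
  λ = -1: algebraic multiplicity = 4, geometric multiplicity = 2

Determining the block sizes for each eigenvalue:
  λ = -1: with am = 4 and gm = 2, the partition is not yet determined (e.g. several partitions of 4 into 2 parts exist). Let N = A − (-1)·I. Computing rank(N^1) = 2, rank(N^2) = 0; the number of blocks of size ≥ j is rank(N^{j−1}) − rank(N^j), giving [2, 2]. So we have 2 block(s) of size 2 → block sizes [2, 2]

Assembling the blocks gives a Jordan form
J =
  [-1,  1,  0,  0]
  [ 0, -1,  0,  0]
  [ 0,  0, -1,  1]
  [ 0,  0,  0, -1]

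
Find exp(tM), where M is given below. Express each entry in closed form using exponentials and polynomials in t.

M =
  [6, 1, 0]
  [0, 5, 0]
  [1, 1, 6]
e^{tM} =
  [exp(6*t), exp(6*t) - exp(5*t), 0]
  [0, exp(5*t), 0]
  [t*exp(6*t), t*exp(6*t), exp(6*t)]

Strategy: write M = P · J · P⁻¹ where J is a Jordan canonical form, so e^{tM} = P · e^{tJ} · P⁻¹, and e^{tJ} can be computed block-by-block.

M has Jordan form
J =
  [5, 0, 0]
  [0, 6, 1]
  [0, 0, 6]
(up to reordering of blocks).

Per-block formulas:
  For a 1×1 block at λ = 5: exp(t · [5]) = [e^(5t)].
  For a 2×2 Jordan block J_2(6): exp(t · J_2(6)) = e^(6t)·(I + t·N), where N is the 2×2 nilpotent shift.

After assembling e^{tJ} and conjugating by P, we get:

e^{tM} =
  [exp(6*t), exp(6*t) - exp(5*t), 0]
  [0, exp(5*t), 0]
  [t*exp(6*t), t*exp(6*t), exp(6*t)]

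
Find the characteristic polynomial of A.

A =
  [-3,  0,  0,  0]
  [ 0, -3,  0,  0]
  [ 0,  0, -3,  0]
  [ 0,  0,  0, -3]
x^4 + 12*x^3 + 54*x^2 + 108*x + 81

Expanding det(x·I − A) (e.g. by cofactor expansion or by noting that A is similar to its Jordan form J, which has the same characteristic polynomial as A) gives
  χ_A(x) = x^4 + 12*x^3 + 54*x^2 + 108*x + 81
which factors as (x + 3)^4. The eigenvalues (with algebraic multiplicities) are λ = -3 with multiplicity 4.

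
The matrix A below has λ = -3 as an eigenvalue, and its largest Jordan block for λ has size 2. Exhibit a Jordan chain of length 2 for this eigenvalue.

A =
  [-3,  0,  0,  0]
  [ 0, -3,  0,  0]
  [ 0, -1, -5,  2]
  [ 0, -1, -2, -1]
A Jordan chain for λ = -3 of length 2:
v_1 = (0, 0, -1, -1)ᵀ
v_2 = (0, 1, 0, 0)ᵀ

Let N = A − (-3)·I. We want v_2 with N^2 v_2 = 0 but N^1 v_2 ≠ 0; then v_{j-1} := N · v_j for j = 2, …, 2.

Pick v_2 = (0, 1, 0, 0)ᵀ.
Then v_1 = N · v_2 = (0, 0, -1, -1)ᵀ.

Sanity check: (A − (-3)·I) v_1 = (0, 0, 0, 0)ᵀ = 0. ✓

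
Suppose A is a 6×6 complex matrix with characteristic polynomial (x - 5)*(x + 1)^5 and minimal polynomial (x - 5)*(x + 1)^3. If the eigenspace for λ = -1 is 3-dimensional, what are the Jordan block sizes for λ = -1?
Block sizes for λ = -1: [3, 1, 1]

Step 1 — from the characteristic polynomial, algebraic multiplicity of λ = -1 is 5. From dim ker(A − (-1)·I) = 3, there are exactly 3 Jordan blocks for λ = -1.
Step 2 — from the minimal polynomial, the factor (x + 1)^3 tells us the largest block for λ = -1 has size 3.
Step 3 — with total size 5, 3 blocks, and largest block 3, the block sizes (in nonincreasing order) are [3, 1, 1].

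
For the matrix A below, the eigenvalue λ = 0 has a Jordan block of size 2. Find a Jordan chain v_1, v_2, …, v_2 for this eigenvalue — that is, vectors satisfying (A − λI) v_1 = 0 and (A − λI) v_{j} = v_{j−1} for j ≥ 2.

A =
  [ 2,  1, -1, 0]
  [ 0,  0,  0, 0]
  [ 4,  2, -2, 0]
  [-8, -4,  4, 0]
A Jordan chain for λ = 0 of length 2:
v_1 = (2, 0, 4, -8)ᵀ
v_2 = (1, 0, 0, 0)ᵀ

Let N = A − (0)·I. We want v_2 with N^2 v_2 = 0 but N^1 v_2 ≠ 0; then v_{j-1} := N · v_j for j = 2, …, 2.

Pick v_2 = (1, 0, 0, 0)ᵀ.
Then v_1 = N · v_2 = (2, 0, 4, -8)ᵀ.

Sanity check: (A − (0)·I) v_1 = (0, 0, 0, 0)ᵀ = 0. ✓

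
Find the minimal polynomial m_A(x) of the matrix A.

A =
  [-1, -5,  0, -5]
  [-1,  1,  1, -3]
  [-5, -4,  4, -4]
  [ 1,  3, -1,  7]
x^4 - 11*x^3 + 36*x^2 - 16*x - 64

The characteristic polynomial is χ_A(x) = (x - 4)^3*(x + 1), so the eigenvalues are known. The minimal polynomial is
  m_A(x) = Π_λ (x − λ)^{k_λ}
where k_λ is the size of the *largest* Jordan block for λ (equivalently, the smallest k with (A − λI)^k v = 0 for every generalised eigenvector v of λ).

  λ = -1: largest Jordan block has size 1, contributing (x + 1)
  λ = 4: largest Jordan block has size 3, contributing (x − 4)^3

So m_A(x) = (x - 4)^3*(x + 1) = x^4 - 11*x^3 + 36*x^2 - 16*x - 64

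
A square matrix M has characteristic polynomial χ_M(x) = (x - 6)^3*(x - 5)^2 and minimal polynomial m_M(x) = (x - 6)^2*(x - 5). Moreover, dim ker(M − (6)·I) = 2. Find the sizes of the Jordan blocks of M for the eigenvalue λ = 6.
Block sizes for λ = 6: [2, 1]

Step 1 — from the characteristic polynomial, algebraic multiplicity of λ = 6 is 3. From dim ker(M − (6)·I) = 2, there are exactly 2 Jordan blocks for λ = 6.
Step 2 — from the minimal polynomial, the factor (x − 6)^2 tells us the largest block for λ = 6 has size 2.
Step 3 — with total size 3, 2 blocks, and largest block 2, the block sizes (in nonincreasing order) are [2, 1].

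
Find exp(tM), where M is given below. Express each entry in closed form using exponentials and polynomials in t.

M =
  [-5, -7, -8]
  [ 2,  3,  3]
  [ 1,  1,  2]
e^{tM} =
  [3*t^2/2 - 5*t + 1, 3*t^2 - 7*t, 3*t^2/2 - 8*t]
  [-t^2/2 + 2*t, -t^2 + 3*t + 1, -t^2/2 + 3*t]
  [-t^2/2 + t, -t^2 + t, -t^2/2 + 2*t + 1]

Strategy: write M = P · J · P⁻¹ where J is a Jordan canonical form, so e^{tM} = P · e^{tJ} · P⁻¹, and e^{tJ} can be computed block-by-block.

M has Jordan form
J =
  [0, 1, 0]
  [0, 0, 1]
  [0, 0, 0]
(up to reordering of blocks).

Per-block formulas:
  For a 3×3 Jordan block J_3(0): exp(t · J_3(0)) = e^(0t)·(I + t·N + (t^2/2)·N^2), where N is the 3×3 nilpotent shift.

After assembling e^{tJ} and conjugating by P, we get:

e^{tM} =
  [3*t^2/2 - 5*t + 1, 3*t^2 - 7*t, 3*t^2/2 - 8*t]
  [-t^2/2 + 2*t, -t^2 + 3*t + 1, -t^2/2 + 3*t]
  [-t^2/2 + t, -t^2 + t, -t^2/2 + 2*t + 1]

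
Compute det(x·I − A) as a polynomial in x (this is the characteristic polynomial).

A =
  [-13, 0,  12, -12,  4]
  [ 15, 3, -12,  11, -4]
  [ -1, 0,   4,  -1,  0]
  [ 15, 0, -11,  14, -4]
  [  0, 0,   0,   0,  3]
x^5 - 11*x^4 + 42*x^3 - 54*x^2 - 27*x + 81

Expanding det(x·I − A) (e.g. by cofactor expansion or by noting that A is similar to its Jordan form J, which has the same characteristic polynomial as A) gives
  χ_A(x) = x^5 - 11*x^4 + 42*x^3 - 54*x^2 - 27*x + 81
which factors as (x - 3)^4*(x + 1). The eigenvalues (with algebraic multiplicities) are λ = -1 with multiplicity 1, λ = 3 with multiplicity 4.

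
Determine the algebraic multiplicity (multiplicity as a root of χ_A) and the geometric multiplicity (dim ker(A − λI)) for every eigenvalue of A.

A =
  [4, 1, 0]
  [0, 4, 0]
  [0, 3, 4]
λ = 4: alg = 3, geom = 2

Step 1 — factor the characteristic polynomial to read off the algebraic multiplicities:
  χ_A(x) = (x - 4)^3

Step 2 — compute geometric multiplicities via the rank-nullity identity g(λ) = n − rank(A − λI):
  rank(A − (4)·I) = 1, so dim ker(A − (4)·I) = n − 1 = 2

Summary:
  λ = 4: algebraic multiplicity = 3, geometric multiplicity = 2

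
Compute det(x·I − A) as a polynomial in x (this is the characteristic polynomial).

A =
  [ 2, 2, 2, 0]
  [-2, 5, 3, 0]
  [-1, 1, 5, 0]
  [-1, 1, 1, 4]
x^4 - 16*x^3 + 96*x^2 - 256*x + 256

Expanding det(x·I − A) (e.g. by cofactor expansion or by noting that A is similar to its Jordan form J, which has the same characteristic polynomial as A) gives
  χ_A(x) = x^4 - 16*x^3 + 96*x^2 - 256*x + 256
which factors as (x - 4)^4. The eigenvalues (with algebraic multiplicities) are λ = 4 with multiplicity 4.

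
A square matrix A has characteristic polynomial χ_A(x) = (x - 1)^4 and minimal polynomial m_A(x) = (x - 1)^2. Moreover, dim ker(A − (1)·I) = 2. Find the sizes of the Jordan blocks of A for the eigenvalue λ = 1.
Block sizes for λ = 1: [2, 2]

Step 1 — from the characteristic polynomial, algebraic multiplicity of λ = 1 is 4. From dim ker(A − (1)·I) = 2, there are exactly 2 Jordan blocks for λ = 1.
Step 2 — from the minimal polynomial, the factor (x − 1)^2 tells us the largest block for λ = 1 has size 2.
Step 3 — with total size 4, 2 blocks, and largest block 2, the block sizes (in nonincreasing order) are [2, 2].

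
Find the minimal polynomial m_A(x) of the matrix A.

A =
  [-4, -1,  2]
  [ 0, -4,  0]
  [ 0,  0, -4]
x^2 + 8*x + 16

The characteristic polynomial is χ_A(x) = (x + 4)^3, so the eigenvalues are known. The minimal polynomial is
  m_A(x) = Π_λ (x − λ)^{k_λ}
where k_λ is the size of the *largest* Jordan block for λ (equivalently, the smallest k with (A − λI)^k v = 0 for every generalised eigenvector v of λ).

  λ = -4: largest Jordan block has size 2, contributing (x + 4)^2

So m_A(x) = (x + 4)^2 = x^2 + 8*x + 16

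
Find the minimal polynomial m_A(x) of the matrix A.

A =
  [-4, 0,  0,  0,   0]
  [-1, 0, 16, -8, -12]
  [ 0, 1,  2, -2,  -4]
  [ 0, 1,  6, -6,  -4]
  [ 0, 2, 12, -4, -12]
x^3 + 12*x^2 + 48*x + 64

The characteristic polynomial is χ_A(x) = (x + 4)^5, so the eigenvalues are known. The minimal polynomial is
  m_A(x) = Π_λ (x − λ)^{k_λ}
where k_λ is the size of the *largest* Jordan block for λ (equivalently, the smallest k with (A − λI)^k v = 0 for every generalised eigenvector v of λ).

  λ = -4: largest Jordan block has size 3, contributing (x + 4)^3

So m_A(x) = (x + 4)^3 = x^3 + 12*x^2 + 48*x + 64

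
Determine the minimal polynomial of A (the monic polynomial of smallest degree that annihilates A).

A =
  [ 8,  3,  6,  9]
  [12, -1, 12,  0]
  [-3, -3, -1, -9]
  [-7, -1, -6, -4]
x^3 - 3*x^2 - 9*x - 5

The characteristic polynomial is χ_A(x) = (x - 5)*(x + 1)^3, so the eigenvalues are known. The minimal polynomial is
  m_A(x) = Π_λ (x − λ)^{k_λ}
where k_λ is the size of the *largest* Jordan block for λ (equivalently, the smallest k with (A − λI)^k v = 0 for every generalised eigenvector v of λ).

  λ = -1: largest Jordan block has size 2, contributing (x + 1)^2
  λ = 5: largest Jordan block has size 1, contributing (x − 5)

So m_A(x) = (x - 5)*(x + 1)^2 = x^3 - 3*x^2 - 9*x - 5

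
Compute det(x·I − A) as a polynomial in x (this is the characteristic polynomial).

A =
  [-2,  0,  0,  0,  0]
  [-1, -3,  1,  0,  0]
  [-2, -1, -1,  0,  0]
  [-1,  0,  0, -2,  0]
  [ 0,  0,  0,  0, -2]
x^5 + 10*x^4 + 40*x^3 + 80*x^2 + 80*x + 32

Expanding det(x·I − A) (e.g. by cofactor expansion or by noting that A is similar to its Jordan form J, which has the same characteristic polynomial as A) gives
  χ_A(x) = x^5 + 10*x^4 + 40*x^3 + 80*x^2 + 80*x + 32
which factors as (x + 2)^5. The eigenvalues (with algebraic multiplicities) are λ = -2 with multiplicity 5.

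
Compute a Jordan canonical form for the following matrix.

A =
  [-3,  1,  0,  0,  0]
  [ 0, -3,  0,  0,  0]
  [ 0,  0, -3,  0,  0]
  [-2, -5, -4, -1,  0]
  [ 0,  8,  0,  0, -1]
J_2(-3) ⊕ J_1(-3) ⊕ J_1(-1) ⊕ J_1(-1)

The characteristic polynomial is
  det(x·I − A) = x^5 + 11*x^4 + 46*x^3 + 90*x^2 + 81*x + 27 = (x + 1)^2*(x + 3)^3

Eigenvalues and multiplicities (the geometric multiplicity of λ is n − rank(A − λI), which equals the number of Jordan blocks for λ):
  λ = -3: algebraic multiplicity = 3, geometric multiplicity = 2
  λ = -1: algebraic multiplicity = 2, geometric multiplicity = 2

Determining the block sizes for each eigenvalue:
  λ = -3: 2 blocks summing to 3 forces exactly one block of size 2 and the rest size 1 → block sizes [2, 1]
  λ = -1: gm = am = 2, so every block has size 1 → block sizes [1, 1]

Assembling the blocks gives a Jordan form
J =
  [-3,  1,  0,  0,  0]
  [ 0, -3,  0,  0,  0]
  [ 0,  0, -3,  0,  0]
  [ 0,  0,  0, -1,  0]
  [ 0,  0,  0,  0, -1]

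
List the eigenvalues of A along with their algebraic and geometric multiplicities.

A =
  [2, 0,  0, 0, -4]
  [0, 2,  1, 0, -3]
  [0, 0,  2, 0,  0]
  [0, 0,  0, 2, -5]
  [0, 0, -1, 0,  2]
λ = 2: alg = 5, geom = 3

Step 1 — factor the characteristic polynomial to read off the algebraic multiplicities:
  χ_A(x) = (x - 2)^5

Step 2 — compute geometric multiplicities via the rank-nullity identity g(λ) = n − rank(A − λI):
  rank(A − (2)·I) = 2, so dim ker(A − (2)·I) = n − 2 = 3

Summary:
  λ = 2: algebraic multiplicity = 5, geometric multiplicity = 3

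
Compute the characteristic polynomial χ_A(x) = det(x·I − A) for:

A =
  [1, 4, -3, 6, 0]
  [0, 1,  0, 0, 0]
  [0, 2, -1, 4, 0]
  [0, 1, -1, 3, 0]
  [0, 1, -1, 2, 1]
x^5 - 5*x^4 + 10*x^3 - 10*x^2 + 5*x - 1

Expanding det(x·I − A) (e.g. by cofactor expansion or by noting that A is similar to its Jordan form J, which has the same characteristic polynomial as A) gives
  χ_A(x) = x^5 - 5*x^4 + 10*x^3 - 10*x^2 + 5*x - 1
which factors as (x - 1)^5. The eigenvalues (with algebraic multiplicities) are λ = 1 with multiplicity 5.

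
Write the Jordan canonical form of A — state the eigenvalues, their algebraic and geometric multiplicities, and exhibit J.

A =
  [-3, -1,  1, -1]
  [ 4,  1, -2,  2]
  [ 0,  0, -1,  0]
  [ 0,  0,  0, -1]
J_2(-1) ⊕ J_1(-1) ⊕ J_1(-1)

The characteristic polynomial is
  det(x·I − A) = x^4 + 4*x^3 + 6*x^2 + 4*x + 1 = (x + 1)^4

Eigenvalues and multiplicities (the geometric multiplicity of λ is n − rank(A − λI), which equals the number of Jordan blocks for λ):
  λ = -1: algebraic multiplicity = 4, geometric multiplicity = 3

Determining the block sizes for each eigenvalue:
  λ = -1: 3 blocks summing to 4 forces exactly one block of size 2 and the rest size 1 → block sizes [2, 1, 1]

Assembling the blocks gives a Jordan form
J =
  [-1,  1,  0,  0]
  [ 0, -1,  0,  0]
  [ 0,  0, -1,  0]
  [ 0,  0,  0, -1]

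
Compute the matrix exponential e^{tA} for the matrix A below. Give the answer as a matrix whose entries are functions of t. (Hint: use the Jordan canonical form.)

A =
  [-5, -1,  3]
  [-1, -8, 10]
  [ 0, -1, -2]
e^{tA} =
  [t^2*exp(-5*t)/2 + exp(-5*t), -t*exp(-5*t), -t^2*exp(-5*t)/2 + 3*t*exp(-5*t)]
  [3*t^2*exp(-5*t)/2 - t*exp(-5*t), -3*t*exp(-5*t) + exp(-5*t), -3*t^2*exp(-5*t)/2 + 10*t*exp(-5*t)]
  [t^2*exp(-5*t)/2, -t*exp(-5*t), -t^2*exp(-5*t)/2 + 3*t*exp(-5*t) + exp(-5*t)]

Strategy: write A = P · J · P⁻¹ where J is a Jordan canonical form, so e^{tA} = P · e^{tJ} · P⁻¹, and e^{tJ} can be computed block-by-block.

A has Jordan form
J =
  [-5,  1,  0]
  [ 0, -5,  1]
  [ 0,  0, -5]
(up to reordering of blocks).

Per-block formulas:
  For a 3×3 Jordan block J_3(-5): exp(t · J_3(-5)) = e^(-5t)·(I + t·N + (t^2/2)·N^2), where N is the 3×3 nilpotent shift.

After assembling e^{tJ} and conjugating by P, we get:

e^{tA} =
  [t^2*exp(-5*t)/2 + exp(-5*t), -t*exp(-5*t), -t^2*exp(-5*t)/2 + 3*t*exp(-5*t)]
  [3*t^2*exp(-5*t)/2 - t*exp(-5*t), -3*t*exp(-5*t) + exp(-5*t), -3*t^2*exp(-5*t)/2 + 10*t*exp(-5*t)]
  [t^2*exp(-5*t)/2, -t*exp(-5*t), -t^2*exp(-5*t)/2 + 3*t*exp(-5*t) + exp(-5*t)]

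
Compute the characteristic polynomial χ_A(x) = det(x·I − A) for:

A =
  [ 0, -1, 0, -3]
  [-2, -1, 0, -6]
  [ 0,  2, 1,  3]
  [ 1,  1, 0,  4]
x^4 - 4*x^3 + 6*x^2 - 4*x + 1

Expanding det(x·I − A) (e.g. by cofactor expansion or by noting that A is similar to its Jordan form J, which has the same characteristic polynomial as A) gives
  χ_A(x) = x^4 - 4*x^3 + 6*x^2 - 4*x + 1
which factors as (x - 1)^4. The eigenvalues (with algebraic multiplicities) are λ = 1 with multiplicity 4.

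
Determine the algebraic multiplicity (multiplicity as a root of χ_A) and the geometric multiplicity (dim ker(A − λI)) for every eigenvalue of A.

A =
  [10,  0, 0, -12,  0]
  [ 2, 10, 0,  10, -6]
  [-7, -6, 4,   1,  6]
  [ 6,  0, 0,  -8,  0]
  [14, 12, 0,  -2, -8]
λ = -2: alg = 2, geom = 2; λ = 4: alg = 3, geom = 2

Step 1 — factor the characteristic polynomial to read off the algebraic multiplicities:
  χ_A(x) = (x - 4)^3*(x + 2)^2

Step 2 — compute geometric multiplicities via the rank-nullity identity g(λ) = n − rank(A − λI):
  rank(A − (-2)·I) = 3, so dim ker(A − (-2)·I) = n − 3 = 2
  rank(A − (4)·I) = 3, so dim ker(A − (4)·I) = n − 3 = 2

Summary:
  λ = -2: algebraic multiplicity = 2, geometric multiplicity = 2
  λ = 4: algebraic multiplicity = 3, geometric multiplicity = 2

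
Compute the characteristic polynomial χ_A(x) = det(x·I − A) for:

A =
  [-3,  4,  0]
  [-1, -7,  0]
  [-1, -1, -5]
x^3 + 15*x^2 + 75*x + 125

Expanding det(x·I − A) (e.g. by cofactor expansion or by noting that A is similar to its Jordan form J, which has the same characteristic polynomial as A) gives
  χ_A(x) = x^3 + 15*x^2 + 75*x + 125
which factors as (x + 5)^3. The eigenvalues (with algebraic multiplicities) are λ = -5 with multiplicity 3.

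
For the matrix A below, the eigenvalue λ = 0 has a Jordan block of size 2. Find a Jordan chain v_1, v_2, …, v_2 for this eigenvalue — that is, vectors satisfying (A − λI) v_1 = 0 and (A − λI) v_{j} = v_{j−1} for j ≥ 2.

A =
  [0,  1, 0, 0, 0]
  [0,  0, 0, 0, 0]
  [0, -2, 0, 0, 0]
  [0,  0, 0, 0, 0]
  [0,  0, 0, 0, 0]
A Jordan chain for λ = 0 of length 2:
v_1 = (1, 0, -2, 0, 0)ᵀ
v_2 = (0, 1, 0, 0, 0)ᵀ

Let N = A − (0)·I. We want v_2 with N^2 v_2 = 0 but N^1 v_2 ≠ 0; then v_{j-1} := N · v_j for j = 2, …, 2.

Pick v_2 = (0, 1, 0, 0, 0)ᵀ.
Then v_1 = N · v_2 = (1, 0, -2, 0, 0)ᵀ.

Sanity check: (A − (0)·I) v_1 = (0, 0, 0, 0, 0)ᵀ = 0. ✓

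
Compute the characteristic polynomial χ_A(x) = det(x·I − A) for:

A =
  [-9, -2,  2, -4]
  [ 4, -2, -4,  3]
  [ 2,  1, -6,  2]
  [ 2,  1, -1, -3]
x^4 + 20*x^3 + 150*x^2 + 500*x + 625

Expanding det(x·I − A) (e.g. by cofactor expansion or by noting that A is similar to its Jordan form J, which has the same characteristic polynomial as A) gives
  χ_A(x) = x^4 + 20*x^3 + 150*x^2 + 500*x + 625
which factors as (x + 5)^4. The eigenvalues (with algebraic multiplicities) are λ = -5 with multiplicity 4.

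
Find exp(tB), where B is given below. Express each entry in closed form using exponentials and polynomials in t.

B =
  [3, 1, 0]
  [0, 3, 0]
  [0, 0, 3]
e^{tB} =
  [exp(3*t), t*exp(3*t), 0]
  [0, exp(3*t), 0]
  [0, 0, exp(3*t)]

Strategy: write B = P · J · P⁻¹ where J is a Jordan canonical form, so e^{tB} = P · e^{tJ} · P⁻¹, and e^{tJ} can be computed block-by-block.

B has Jordan form
J =
  [3, 1, 0]
  [0, 3, 0]
  [0, 0, 3]
(up to reordering of blocks).

Per-block formulas:
  For a 1×1 block at λ = 3: exp(t · [3]) = [e^(3t)].
  For a 2×2 Jordan block J_2(3): exp(t · J_2(3)) = e^(3t)·(I + t·N), where N is the 2×2 nilpotent shift.

After assembling e^{tJ} and conjugating by P, we get:

e^{tB} =
  [exp(3*t), t*exp(3*t), 0]
  [0, exp(3*t), 0]
  [0, 0, exp(3*t)]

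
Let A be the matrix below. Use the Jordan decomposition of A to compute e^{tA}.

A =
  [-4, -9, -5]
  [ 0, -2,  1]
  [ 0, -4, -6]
e^{tA} =
  [exp(-4*t), t^2*exp(-4*t) - 9*t*exp(-4*t), t^2*exp(-4*t)/2 - 5*t*exp(-4*t)]
  [0, 2*t*exp(-4*t) + exp(-4*t), t*exp(-4*t)]
  [0, -4*t*exp(-4*t), -2*t*exp(-4*t) + exp(-4*t)]

Strategy: write A = P · J · P⁻¹ where J is a Jordan canonical form, so e^{tA} = P · e^{tJ} · P⁻¹, and e^{tJ} can be computed block-by-block.

A has Jordan form
J =
  [-4,  1,  0]
  [ 0, -4,  1]
  [ 0,  0, -4]
(up to reordering of blocks).

Per-block formulas:
  For a 3×3 Jordan block J_3(-4): exp(t · J_3(-4)) = e^(-4t)·(I + t·N + (t^2/2)·N^2), where N is the 3×3 nilpotent shift.

After assembling e^{tJ} and conjugating by P, we get:

e^{tA} =
  [exp(-4*t), t^2*exp(-4*t) - 9*t*exp(-4*t), t^2*exp(-4*t)/2 - 5*t*exp(-4*t)]
  [0, 2*t*exp(-4*t) + exp(-4*t), t*exp(-4*t)]
  [0, -4*t*exp(-4*t), -2*t*exp(-4*t) + exp(-4*t)]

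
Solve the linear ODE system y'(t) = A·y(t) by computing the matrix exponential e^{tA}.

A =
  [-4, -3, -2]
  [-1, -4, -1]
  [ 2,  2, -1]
e^{tA} =
  [-t*exp(-3*t) + exp(-3*t), t^2*exp(-3*t) - 3*t*exp(-3*t), t^2*exp(-3*t)/2 - 2*t*exp(-3*t)]
  [-t*exp(-3*t), t^2*exp(-3*t) - t*exp(-3*t) + exp(-3*t), t^2*exp(-3*t)/2 - t*exp(-3*t)]
  [2*t*exp(-3*t), -2*t^2*exp(-3*t) + 2*t*exp(-3*t), -t^2*exp(-3*t) + 2*t*exp(-3*t) + exp(-3*t)]

Strategy: write A = P · J · P⁻¹ where J is a Jordan canonical form, so e^{tA} = P · e^{tJ} · P⁻¹, and e^{tJ} can be computed block-by-block.

A has Jordan form
J =
  [-3,  1,  0]
  [ 0, -3,  1]
  [ 0,  0, -3]
(up to reordering of blocks).

Per-block formulas:
  For a 3×3 Jordan block J_3(-3): exp(t · J_3(-3)) = e^(-3t)·(I + t·N + (t^2/2)·N^2), where N is the 3×3 nilpotent shift.

After assembling e^{tJ} and conjugating by P, we get:

e^{tA} =
  [-t*exp(-3*t) + exp(-3*t), t^2*exp(-3*t) - 3*t*exp(-3*t), t^2*exp(-3*t)/2 - 2*t*exp(-3*t)]
  [-t*exp(-3*t), t^2*exp(-3*t) - t*exp(-3*t) + exp(-3*t), t^2*exp(-3*t)/2 - t*exp(-3*t)]
  [2*t*exp(-3*t), -2*t^2*exp(-3*t) + 2*t*exp(-3*t), -t^2*exp(-3*t) + 2*t*exp(-3*t) + exp(-3*t)]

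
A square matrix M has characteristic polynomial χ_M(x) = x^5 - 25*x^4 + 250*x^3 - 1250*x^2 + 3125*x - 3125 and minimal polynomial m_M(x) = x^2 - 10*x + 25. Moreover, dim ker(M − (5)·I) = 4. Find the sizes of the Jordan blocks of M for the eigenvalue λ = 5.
Block sizes for λ = 5: [2, 1, 1, 1]

Step 1 — from the characteristic polynomial, algebraic multiplicity of λ = 5 is 5. From dim ker(M − (5)·I) = 4, there are exactly 4 Jordan blocks for λ = 5.
Step 2 — from the minimal polynomial, the factor (x − 5)^2 tells us the largest block for λ = 5 has size 2.
Step 3 — with total size 5, 4 blocks, and largest block 2, the block sizes (in nonincreasing order) are [2, 1, 1, 1].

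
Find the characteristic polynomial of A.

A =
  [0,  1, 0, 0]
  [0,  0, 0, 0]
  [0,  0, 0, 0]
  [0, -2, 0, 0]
x^4

Expanding det(x·I − A) (e.g. by cofactor expansion or by noting that A is similar to its Jordan form J, which has the same characteristic polynomial as A) gives
  χ_A(x) = x^4
which factors as x^4. The eigenvalues (with algebraic multiplicities) are λ = 0 with multiplicity 4.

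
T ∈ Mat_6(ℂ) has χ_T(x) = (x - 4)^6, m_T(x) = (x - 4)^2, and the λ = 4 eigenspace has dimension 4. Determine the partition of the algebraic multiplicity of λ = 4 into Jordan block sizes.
Block sizes for λ = 4: [2, 2, 1, 1]

Step 1 — from the characteristic polynomial, algebraic multiplicity of λ = 4 is 6. From dim ker(T − (4)·I) = 4, there are exactly 4 Jordan blocks for λ = 4.
Step 2 — from the minimal polynomial, the factor (x − 4)^2 tells us the largest block for λ = 4 has size 2.
Step 3 — with total size 6, 4 blocks, and largest block 2, the block sizes (in nonincreasing order) are [2, 2, 1, 1].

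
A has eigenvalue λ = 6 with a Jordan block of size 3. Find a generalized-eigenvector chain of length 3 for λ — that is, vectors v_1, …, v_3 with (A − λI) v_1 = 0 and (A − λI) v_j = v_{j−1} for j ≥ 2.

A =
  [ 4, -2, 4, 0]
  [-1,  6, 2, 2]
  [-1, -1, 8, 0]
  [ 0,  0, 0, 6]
A Jordan chain for λ = 6 of length 3:
v_1 = (2, 0, 1, 0)ᵀ
v_2 = (-2, -1, -1, 0)ᵀ
v_3 = (1, 0, 0, 0)ᵀ

Let N = A − (6)·I. We want v_3 with N^3 v_3 = 0 but N^2 v_3 ≠ 0; then v_{j-1} := N · v_j for j = 3, …, 2.

Pick v_3 = (1, 0, 0, 0)ᵀ.
Then v_2 = N · v_3 = (-2, -1, -1, 0)ᵀ.
Then v_1 = N · v_2 = (2, 0, 1, 0)ᵀ.

Sanity check: (A − (6)·I) v_1 = (0, 0, 0, 0)ᵀ = 0. ✓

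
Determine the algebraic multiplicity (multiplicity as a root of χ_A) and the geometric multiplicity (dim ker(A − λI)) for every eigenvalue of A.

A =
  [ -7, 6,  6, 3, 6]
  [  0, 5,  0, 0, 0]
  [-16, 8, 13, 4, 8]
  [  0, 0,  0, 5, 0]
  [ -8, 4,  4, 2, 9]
λ = 5: alg = 5, geom = 4

Step 1 — factor the characteristic polynomial to read off the algebraic multiplicities:
  χ_A(x) = (x - 5)^5

Step 2 — compute geometric multiplicities via the rank-nullity identity g(λ) = n − rank(A − λI):
  rank(A − (5)·I) = 1, so dim ker(A − (5)·I) = n − 1 = 4

Summary:
  λ = 5: algebraic multiplicity = 5, geometric multiplicity = 4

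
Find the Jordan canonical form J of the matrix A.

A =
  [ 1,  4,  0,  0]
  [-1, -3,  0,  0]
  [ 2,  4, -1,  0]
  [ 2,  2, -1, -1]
J_2(-1) ⊕ J_2(-1)

The characteristic polynomial is
  det(x·I − A) = x^4 + 4*x^3 + 6*x^2 + 4*x + 1 = (x + 1)^4

Eigenvalues and multiplicities (the geometric multiplicity of λ is n − rank(A − λI), which equals the number of Jordan blocks for λ):
  λ = -1: algebraic multiplicity = 4, geometric multiplicity = 2

Determining the block sizes for each eigenvalue:
  λ = -1: with am = 4 and gm = 2, the partition is not yet determined (e.g. several partitions of 4 into 2 parts exist). Let N = A − (-1)·I. Computing rank(N^1) = 2, rank(N^2) = 0; the number of blocks of size ≥ j is rank(N^{j−1}) − rank(N^j), giving [2, 2]. So we have 2 block(s) of size 2 → block sizes [2, 2]

Assembling the blocks gives a Jordan form
J =
  [-1,  1,  0,  0]
  [ 0, -1,  0,  0]
  [ 0,  0, -1,  1]
  [ 0,  0,  0, -1]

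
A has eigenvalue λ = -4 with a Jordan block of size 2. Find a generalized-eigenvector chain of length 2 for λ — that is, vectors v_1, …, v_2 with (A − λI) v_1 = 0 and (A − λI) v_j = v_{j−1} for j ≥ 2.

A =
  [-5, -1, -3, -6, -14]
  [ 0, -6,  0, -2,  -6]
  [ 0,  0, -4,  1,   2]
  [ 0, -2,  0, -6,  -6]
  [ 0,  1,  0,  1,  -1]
A Jordan chain for λ = -4 of length 2:
v_1 = (3, 0, -1, 0, 0)ᵀ
v_2 = (2, 1, 0, -1, 0)ᵀ

Let N = A − (-4)·I. We want v_2 with N^2 v_2 = 0 but N^1 v_2 ≠ 0; then v_{j-1} := N · v_j for j = 2, …, 2.

Pick v_2 = (2, 1, 0, -1, 0)ᵀ.
Then v_1 = N · v_2 = (3, 0, -1, 0, 0)ᵀ.

Sanity check: (A − (-4)·I) v_1 = (0, 0, 0, 0, 0)ᵀ = 0. ✓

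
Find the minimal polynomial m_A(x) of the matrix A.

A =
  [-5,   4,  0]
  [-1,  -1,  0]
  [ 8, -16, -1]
x^3 + 7*x^2 + 15*x + 9

The characteristic polynomial is χ_A(x) = (x + 1)*(x + 3)^2, so the eigenvalues are known. The minimal polynomial is
  m_A(x) = Π_λ (x − λ)^{k_λ}
where k_λ is the size of the *largest* Jordan block for λ (equivalently, the smallest k with (A − λI)^k v = 0 for every generalised eigenvector v of λ).

  λ = -3: largest Jordan block has size 2, contributing (x + 3)^2
  λ = -1: largest Jordan block has size 1, contributing (x + 1)

So m_A(x) = (x + 1)*(x + 3)^2 = x^3 + 7*x^2 + 15*x + 9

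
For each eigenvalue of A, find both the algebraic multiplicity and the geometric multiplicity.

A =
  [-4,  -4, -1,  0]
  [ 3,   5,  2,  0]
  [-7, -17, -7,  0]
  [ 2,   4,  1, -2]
λ = -2: alg = 4, geom = 2

Step 1 — factor the characteristic polynomial to read off the algebraic multiplicities:
  χ_A(x) = (x + 2)^4

Step 2 — compute geometric multiplicities via the rank-nullity identity g(λ) = n − rank(A − λI):
  rank(A − (-2)·I) = 2, so dim ker(A − (-2)·I) = n − 2 = 2

Summary:
  λ = -2: algebraic multiplicity = 4, geometric multiplicity = 2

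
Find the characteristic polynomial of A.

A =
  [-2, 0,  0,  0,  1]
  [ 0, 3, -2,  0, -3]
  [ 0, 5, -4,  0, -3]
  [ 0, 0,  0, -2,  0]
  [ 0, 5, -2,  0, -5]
x^5 + 10*x^4 + 40*x^3 + 80*x^2 + 80*x + 32

Expanding det(x·I − A) (e.g. by cofactor expansion or by noting that A is similar to its Jordan form J, which has the same characteristic polynomial as A) gives
  χ_A(x) = x^5 + 10*x^4 + 40*x^3 + 80*x^2 + 80*x + 32
which factors as (x + 2)^5. The eigenvalues (with algebraic multiplicities) are λ = -2 with multiplicity 5.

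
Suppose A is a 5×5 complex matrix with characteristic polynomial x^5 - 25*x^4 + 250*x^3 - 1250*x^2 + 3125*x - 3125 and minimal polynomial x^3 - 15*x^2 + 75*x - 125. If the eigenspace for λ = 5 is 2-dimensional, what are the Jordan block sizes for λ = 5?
Block sizes for λ = 5: [3, 2]

Step 1 — from the characteristic polynomial, algebraic multiplicity of λ = 5 is 5. From dim ker(A − (5)·I) = 2, there are exactly 2 Jordan blocks for λ = 5.
Step 2 — from the minimal polynomial, the factor (x − 5)^3 tells us the largest block for λ = 5 has size 3.
Step 3 — with total size 5, 2 blocks, and largest block 3, the block sizes (in nonincreasing order) are [3, 2].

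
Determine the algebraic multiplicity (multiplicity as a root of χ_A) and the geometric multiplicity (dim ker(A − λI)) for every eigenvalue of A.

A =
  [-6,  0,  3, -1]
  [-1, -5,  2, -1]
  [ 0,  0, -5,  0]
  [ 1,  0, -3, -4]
λ = -5: alg = 4, geom = 2

Step 1 — factor the characteristic polynomial to read off the algebraic multiplicities:
  χ_A(x) = (x + 5)^4

Step 2 — compute geometric multiplicities via the rank-nullity identity g(λ) = n − rank(A − λI):
  rank(A − (-5)·I) = 2, so dim ker(A − (-5)·I) = n − 2 = 2

Summary:
  λ = -5: algebraic multiplicity = 4, geometric multiplicity = 2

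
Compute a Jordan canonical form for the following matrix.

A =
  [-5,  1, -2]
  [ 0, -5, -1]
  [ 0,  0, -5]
J_3(-5)

The characteristic polynomial is
  det(x·I − A) = x^3 + 15*x^2 + 75*x + 125 = (x + 5)^3

Eigenvalues and multiplicities (the geometric multiplicity of λ is n − rank(A − λI), which equals the number of Jordan blocks for λ):
  λ = -5: algebraic multiplicity = 3, geometric multiplicity = 1

Determining the block sizes for each eigenvalue:
  λ = -5: one block (gm = 1), so the single block has size am = 3 → block sizes [3]

Assembling the blocks gives a Jordan form
J =
  [-5,  1,  0]
  [ 0, -5,  1]
  [ 0,  0, -5]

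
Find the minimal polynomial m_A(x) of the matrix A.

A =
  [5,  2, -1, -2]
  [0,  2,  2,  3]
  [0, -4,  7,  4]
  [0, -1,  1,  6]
x^3 - 15*x^2 + 75*x - 125

The characteristic polynomial is χ_A(x) = (x - 5)^4, so the eigenvalues are known. The minimal polynomial is
  m_A(x) = Π_λ (x − λ)^{k_λ}
where k_λ is the size of the *largest* Jordan block for λ (equivalently, the smallest k with (A − λI)^k v = 0 for every generalised eigenvector v of λ).

  λ = 5: largest Jordan block has size 3, contributing (x − 5)^3

So m_A(x) = (x - 5)^3 = x^3 - 15*x^2 + 75*x - 125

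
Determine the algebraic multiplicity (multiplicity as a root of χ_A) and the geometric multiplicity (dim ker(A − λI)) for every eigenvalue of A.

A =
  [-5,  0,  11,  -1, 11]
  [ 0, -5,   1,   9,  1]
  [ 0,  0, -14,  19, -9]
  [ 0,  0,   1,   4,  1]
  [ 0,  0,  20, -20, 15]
λ = -5: alg = 3, geom = 3; λ = 5: alg = 2, geom = 1

Step 1 — factor the characteristic polynomial to read off the algebraic multiplicities:
  χ_A(x) = (x - 5)^2*(x + 5)^3

Step 2 — compute geometric multiplicities via the rank-nullity identity g(λ) = n − rank(A − λI):
  rank(A − (-5)·I) = 2, so dim ker(A − (-5)·I) = n − 2 = 3
  rank(A − (5)·I) = 4, so dim ker(A − (5)·I) = n − 4 = 1

Summary:
  λ = -5: algebraic multiplicity = 3, geometric multiplicity = 3
  λ = 5: algebraic multiplicity = 2, geometric multiplicity = 1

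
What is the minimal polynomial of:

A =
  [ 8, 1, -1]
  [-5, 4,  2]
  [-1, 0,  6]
x^3 - 18*x^2 + 108*x - 216

The characteristic polynomial is χ_A(x) = (x - 6)^3, so the eigenvalues are known. The minimal polynomial is
  m_A(x) = Π_λ (x − λ)^{k_λ}
where k_λ is the size of the *largest* Jordan block for λ (equivalently, the smallest k with (A − λI)^k v = 0 for every generalised eigenvector v of λ).

  λ = 6: largest Jordan block has size 3, contributing (x − 6)^3

So m_A(x) = (x - 6)^3 = x^3 - 18*x^2 + 108*x - 216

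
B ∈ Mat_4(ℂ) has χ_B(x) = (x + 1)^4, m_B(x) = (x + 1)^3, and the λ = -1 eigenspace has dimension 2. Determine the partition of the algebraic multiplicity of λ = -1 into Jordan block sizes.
Block sizes for λ = -1: [3, 1]

Step 1 — from the characteristic polynomial, algebraic multiplicity of λ = -1 is 4. From dim ker(B − (-1)·I) = 2, there are exactly 2 Jordan blocks for λ = -1.
Step 2 — from the minimal polynomial, the factor (x + 1)^3 tells us the largest block for λ = -1 has size 3.
Step 3 — with total size 4, 2 blocks, and largest block 3, the block sizes (in nonincreasing order) are [3, 1].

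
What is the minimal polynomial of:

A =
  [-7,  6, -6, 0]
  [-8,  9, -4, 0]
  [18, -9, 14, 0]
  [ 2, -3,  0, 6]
x^2 - 11*x + 30

The characteristic polynomial is χ_A(x) = (x - 6)^2*(x - 5)^2, so the eigenvalues are known. The minimal polynomial is
  m_A(x) = Π_λ (x − λ)^{k_λ}
where k_λ is the size of the *largest* Jordan block for λ (equivalently, the smallest k with (A − λI)^k v = 0 for every generalised eigenvector v of λ).

  λ = 5: largest Jordan block has size 1, contributing (x − 5)
  λ = 6: largest Jordan block has size 1, contributing (x − 6)

So m_A(x) = (x - 6)*(x - 5) = x^2 - 11*x + 30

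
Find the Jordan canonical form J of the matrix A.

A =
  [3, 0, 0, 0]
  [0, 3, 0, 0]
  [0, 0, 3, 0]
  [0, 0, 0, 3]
J_1(3) ⊕ J_1(3) ⊕ J_1(3) ⊕ J_1(3)

The characteristic polynomial is
  det(x·I − A) = x^4 - 12*x^3 + 54*x^2 - 108*x + 81 = (x - 3)^4

Eigenvalues and multiplicities (the geometric multiplicity of λ is n − rank(A − λI), which equals the number of Jordan blocks for λ):
  λ = 3: algebraic multiplicity = 4, geometric multiplicity = 4

Determining the block sizes for each eigenvalue:
  λ = 3: gm = am = 4, so every block has size 1 → block sizes [1, 1, 1, 1]

Assembling the blocks gives a Jordan form
J =
  [3, 0, 0, 0]
  [0, 3, 0, 0]
  [0, 0, 3, 0]
  [0, 0, 0, 3]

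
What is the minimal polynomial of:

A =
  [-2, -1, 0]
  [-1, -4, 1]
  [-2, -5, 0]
x^3 + 6*x^2 + 12*x + 8

The characteristic polynomial is χ_A(x) = (x + 2)^3, so the eigenvalues are known. The minimal polynomial is
  m_A(x) = Π_λ (x − λ)^{k_λ}
where k_λ is the size of the *largest* Jordan block for λ (equivalently, the smallest k with (A − λI)^k v = 0 for every generalised eigenvector v of λ).

  λ = -2: largest Jordan block has size 3, contributing (x + 2)^3

So m_A(x) = (x + 2)^3 = x^3 + 6*x^2 + 12*x + 8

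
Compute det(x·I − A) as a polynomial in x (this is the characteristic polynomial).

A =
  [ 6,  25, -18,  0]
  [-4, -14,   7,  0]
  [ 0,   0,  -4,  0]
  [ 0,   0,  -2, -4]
x^4 + 16*x^3 + 96*x^2 + 256*x + 256

Expanding det(x·I − A) (e.g. by cofactor expansion or by noting that A is similar to its Jordan form J, which has the same characteristic polynomial as A) gives
  χ_A(x) = x^4 + 16*x^3 + 96*x^2 + 256*x + 256
which factors as (x + 4)^4. The eigenvalues (with algebraic multiplicities) are λ = -4 with multiplicity 4.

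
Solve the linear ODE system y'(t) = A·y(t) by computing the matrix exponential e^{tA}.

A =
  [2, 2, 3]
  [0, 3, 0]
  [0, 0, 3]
e^{tA} =
  [exp(2*t), 2*exp(3*t) - 2*exp(2*t), 3*exp(3*t) - 3*exp(2*t)]
  [0, exp(3*t), 0]
  [0, 0, exp(3*t)]

Strategy: write A = P · J · P⁻¹ where J is a Jordan canonical form, so e^{tA} = P · e^{tJ} · P⁻¹, and e^{tJ} can be computed block-by-block.

A has Jordan form
J =
  [2, 0, 0]
  [0, 3, 0]
  [0, 0, 3]
(up to reordering of blocks).

Per-block formulas:
  For a 1×1 block at λ = 2: exp(t · [2]) = [e^(2t)].
  For a 1×1 block at λ = 3: exp(t · [3]) = [e^(3t)].

After assembling e^{tJ} and conjugating by P, we get:

e^{tA} =
  [exp(2*t), 2*exp(3*t) - 2*exp(2*t), 3*exp(3*t) - 3*exp(2*t)]
  [0, exp(3*t), 0]
  [0, 0, exp(3*t)]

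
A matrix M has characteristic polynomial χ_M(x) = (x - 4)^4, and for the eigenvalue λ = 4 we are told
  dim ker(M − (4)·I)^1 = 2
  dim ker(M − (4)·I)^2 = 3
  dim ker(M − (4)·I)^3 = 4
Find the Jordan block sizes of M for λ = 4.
Block sizes for λ = 4: [3, 1]

From the dimensions of kernels of powers, the number of Jordan blocks of size at least j is d_j − d_{j−1} where d_j = dim ker(N^j) (with d_0 = 0). Computing the differences gives [2, 1, 1].
The number of blocks of size exactly k is (#blocks of size ≥ k) − (#blocks of size ≥ k + 1), so the partition is: 1 block(s) of size 1, 1 block(s) of size 3.
In nonincreasing order the block sizes are [3, 1].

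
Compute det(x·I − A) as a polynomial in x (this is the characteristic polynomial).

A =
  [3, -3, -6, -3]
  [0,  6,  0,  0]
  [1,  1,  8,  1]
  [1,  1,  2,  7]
x^4 - 24*x^3 + 216*x^2 - 864*x + 1296

Expanding det(x·I − A) (e.g. by cofactor expansion or by noting that A is similar to its Jordan form J, which has the same characteristic polynomial as A) gives
  χ_A(x) = x^4 - 24*x^3 + 216*x^2 - 864*x + 1296
which factors as (x - 6)^4. The eigenvalues (with algebraic multiplicities) are λ = 6 with multiplicity 4.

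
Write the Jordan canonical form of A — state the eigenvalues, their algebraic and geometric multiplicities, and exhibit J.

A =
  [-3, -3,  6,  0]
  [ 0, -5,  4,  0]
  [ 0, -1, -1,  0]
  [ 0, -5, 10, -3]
J_2(-3) ⊕ J_1(-3) ⊕ J_1(-3)

The characteristic polynomial is
  det(x·I − A) = x^4 + 12*x^3 + 54*x^2 + 108*x + 81 = (x + 3)^4

Eigenvalues and multiplicities (the geometric multiplicity of λ is n − rank(A − λI), which equals the number of Jordan blocks for λ):
  λ = -3: algebraic multiplicity = 4, geometric multiplicity = 3

Determining the block sizes for each eigenvalue:
  λ = -3: 3 blocks summing to 4 forces exactly one block of size 2 and the rest size 1 → block sizes [2, 1, 1]

Assembling the blocks gives a Jordan form
J =
  [-3,  1,  0,  0]
  [ 0, -3,  0,  0]
  [ 0,  0, -3,  0]
  [ 0,  0,  0, -3]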